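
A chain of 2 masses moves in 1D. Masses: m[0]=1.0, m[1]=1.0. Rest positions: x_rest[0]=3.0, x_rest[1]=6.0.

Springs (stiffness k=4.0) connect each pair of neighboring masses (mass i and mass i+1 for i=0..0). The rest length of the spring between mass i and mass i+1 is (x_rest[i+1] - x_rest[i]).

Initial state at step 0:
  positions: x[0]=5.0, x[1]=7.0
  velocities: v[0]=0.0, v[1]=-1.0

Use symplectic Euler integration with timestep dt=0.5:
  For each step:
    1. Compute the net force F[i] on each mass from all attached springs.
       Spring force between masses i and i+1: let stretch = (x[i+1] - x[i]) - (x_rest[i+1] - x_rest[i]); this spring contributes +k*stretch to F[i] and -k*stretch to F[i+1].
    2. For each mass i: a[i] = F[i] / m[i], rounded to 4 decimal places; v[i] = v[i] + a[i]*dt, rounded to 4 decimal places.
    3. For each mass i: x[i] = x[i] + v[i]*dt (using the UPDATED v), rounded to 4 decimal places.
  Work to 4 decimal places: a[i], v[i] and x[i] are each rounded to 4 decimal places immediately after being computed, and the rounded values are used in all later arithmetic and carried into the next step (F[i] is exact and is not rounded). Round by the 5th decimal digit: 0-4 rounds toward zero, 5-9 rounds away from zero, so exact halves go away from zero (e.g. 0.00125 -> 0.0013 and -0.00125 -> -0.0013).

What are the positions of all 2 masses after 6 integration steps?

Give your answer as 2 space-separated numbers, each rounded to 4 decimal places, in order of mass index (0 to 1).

Step 0: x=[5.0000 7.0000] v=[0.0000 -1.0000]
Step 1: x=[4.0000 7.5000] v=[-2.0000 1.0000]
Step 2: x=[3.5000 7.5000] v=[-1.0000 0.0000]
Step 3: x=[4.0000 6.5000] v=[1.0000 -2.0000]
Step 4: x=[4.0000 6.0000] v=[0.0000 -1.0000]
Step 5: x=[3.0000 6.5000] v=[-2.0000 1.0000]
Step 6: x=[2.5000 6.5000] v=[-1.0000 0.0000]

Answer: 2.5000 6.5000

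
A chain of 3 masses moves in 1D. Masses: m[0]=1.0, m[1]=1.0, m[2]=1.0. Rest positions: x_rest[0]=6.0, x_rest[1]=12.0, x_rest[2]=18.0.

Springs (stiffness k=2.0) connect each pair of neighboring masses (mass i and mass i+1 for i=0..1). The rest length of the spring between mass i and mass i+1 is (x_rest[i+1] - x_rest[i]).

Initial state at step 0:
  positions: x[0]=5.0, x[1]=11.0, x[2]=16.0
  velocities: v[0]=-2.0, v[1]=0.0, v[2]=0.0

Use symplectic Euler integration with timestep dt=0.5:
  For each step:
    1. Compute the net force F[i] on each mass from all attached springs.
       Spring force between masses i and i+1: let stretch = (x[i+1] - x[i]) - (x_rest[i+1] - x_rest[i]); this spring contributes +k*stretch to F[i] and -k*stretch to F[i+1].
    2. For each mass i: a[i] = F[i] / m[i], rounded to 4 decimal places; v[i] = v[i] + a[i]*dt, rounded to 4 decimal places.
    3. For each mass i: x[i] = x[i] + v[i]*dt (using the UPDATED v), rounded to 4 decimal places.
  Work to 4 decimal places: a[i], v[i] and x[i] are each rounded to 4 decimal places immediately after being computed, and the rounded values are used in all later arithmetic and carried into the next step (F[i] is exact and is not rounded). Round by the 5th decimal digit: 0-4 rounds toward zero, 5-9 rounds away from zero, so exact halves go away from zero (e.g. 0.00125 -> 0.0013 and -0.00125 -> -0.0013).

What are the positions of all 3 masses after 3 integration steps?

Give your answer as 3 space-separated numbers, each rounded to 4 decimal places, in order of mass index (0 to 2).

Step 0: x=[5.0000 11.0000 16.0000] v=[-2.0000 0.0000 0.0000]
Step 1: x=[4.0000 10.5000 16.5000] v=[-2.0000 -1.0000 1.0000]
Step 2: x=[3.2500 9.7500 17.0000] v=[-1.5000 -1.5000 1.0000]
Step 3: x=[2.7500 9.3750 16.8750] v=[-1.0000 -0.7500 -0.2500]

Answer: 2.7500 9.3750 16.8750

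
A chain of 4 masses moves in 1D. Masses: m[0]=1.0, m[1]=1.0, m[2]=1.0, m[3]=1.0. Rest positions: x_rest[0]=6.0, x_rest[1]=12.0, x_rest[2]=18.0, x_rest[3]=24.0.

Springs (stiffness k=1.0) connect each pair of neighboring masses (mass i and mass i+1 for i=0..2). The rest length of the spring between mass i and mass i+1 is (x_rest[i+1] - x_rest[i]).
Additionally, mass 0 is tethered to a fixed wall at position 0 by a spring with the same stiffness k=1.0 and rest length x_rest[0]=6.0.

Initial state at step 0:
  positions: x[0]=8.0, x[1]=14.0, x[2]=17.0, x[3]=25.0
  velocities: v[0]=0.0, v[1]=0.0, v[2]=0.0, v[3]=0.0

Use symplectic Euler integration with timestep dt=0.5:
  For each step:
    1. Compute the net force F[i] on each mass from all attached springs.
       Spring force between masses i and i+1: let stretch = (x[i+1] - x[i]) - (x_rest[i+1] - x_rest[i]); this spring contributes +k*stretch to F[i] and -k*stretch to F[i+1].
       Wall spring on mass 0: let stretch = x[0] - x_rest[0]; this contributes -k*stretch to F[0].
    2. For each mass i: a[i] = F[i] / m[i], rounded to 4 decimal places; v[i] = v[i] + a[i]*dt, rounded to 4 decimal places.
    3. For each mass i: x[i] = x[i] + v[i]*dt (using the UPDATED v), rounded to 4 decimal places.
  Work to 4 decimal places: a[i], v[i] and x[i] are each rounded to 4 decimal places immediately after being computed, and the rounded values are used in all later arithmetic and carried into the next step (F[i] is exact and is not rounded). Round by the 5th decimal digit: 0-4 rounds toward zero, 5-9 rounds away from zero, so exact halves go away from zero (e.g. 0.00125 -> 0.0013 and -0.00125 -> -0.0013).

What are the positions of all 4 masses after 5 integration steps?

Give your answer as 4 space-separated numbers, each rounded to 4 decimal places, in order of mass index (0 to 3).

Step 0: x=[8.0000 14.0000 17.0000 25.0000] v=[0.0000 0.0000 0.0000 0.0000]
Step 1: x=[7.5000 13.2500 18.2500 24.5000] v=[-1.0000 -1.5000 2.5000 -1.0000]
Step 2: x=[6.5625 12.3125 19.8125 23.9375] v=[-1.8750 -1.8750 3.1250 -1.1250]
Step 3: x=[5.4219 11.8125 20.5313 23.8438] v=[-2.2813 -1.0000 1.4375 -0.1875]
Step 4: x=[4.5234 11.8946 19.8985 24.4220] v=[-1.7970 0.1641 -1.2657 1.1563]
Step 5: x=[4.3369 12.1349 18.3956 25.3693] v=[-0.3731 0.4805 -3.0059 1.8946]

Answer: 4.3369 12.1349 18.3956 25.3693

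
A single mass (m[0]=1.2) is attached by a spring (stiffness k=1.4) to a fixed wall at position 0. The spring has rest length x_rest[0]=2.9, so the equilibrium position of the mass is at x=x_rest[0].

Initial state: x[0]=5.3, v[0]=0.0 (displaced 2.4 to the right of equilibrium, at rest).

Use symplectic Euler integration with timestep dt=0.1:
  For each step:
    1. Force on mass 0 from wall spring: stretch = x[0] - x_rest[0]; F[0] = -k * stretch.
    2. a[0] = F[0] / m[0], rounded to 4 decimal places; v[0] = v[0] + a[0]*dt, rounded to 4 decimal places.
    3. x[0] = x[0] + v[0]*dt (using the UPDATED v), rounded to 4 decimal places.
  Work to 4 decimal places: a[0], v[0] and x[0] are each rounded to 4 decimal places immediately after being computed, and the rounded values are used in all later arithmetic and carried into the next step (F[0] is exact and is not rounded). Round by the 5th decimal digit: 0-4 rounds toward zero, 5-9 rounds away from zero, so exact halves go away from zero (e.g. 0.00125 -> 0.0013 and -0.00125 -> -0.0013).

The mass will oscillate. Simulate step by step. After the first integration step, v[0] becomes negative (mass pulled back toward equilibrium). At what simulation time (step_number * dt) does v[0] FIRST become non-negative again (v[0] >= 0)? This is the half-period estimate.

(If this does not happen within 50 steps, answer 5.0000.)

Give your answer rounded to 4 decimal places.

Answer: 3.0000

Derivation:
Step 0: x=[5.3000] v=[0.0000]
Step 1: x=[5.2720] v=[-0.2800]
Step 2: x=[5.2163] v=[-0.5567]
Step 3: x=[5.1336] v=[-0.8269]
Step 4: x=[5.0249] v=[-1.0875]
Step 5: x=[4.8914] v=[-1.3354]
Step 6: x=[4.7346] v=[-1.5677]
Step 7: x=[4.5564] v=[-1.7817]
Step 8: x=[4.3589] v=[-1.9750]
Step 9: x=[4.1444] v=[-2.1452]
Step 10: x=[3.9154] v=[-2.2904]
Step 11: x=[3.6745] v=[-2.4089]
Step 12: x=[3.4246] v=[-2.4993]
Step 13: x=[3.1686] v=[-2.5605]
Step 14: x=[2.9094] v=[-2.5918]
Step 15: x=[2.6501] v=[-2.5929]
Step 16: x=[2.3937] v=[-2.5637]
Step 17: x=[2.1432] v=[-2.5046]
Step 18: x=[1.9016] v=[-2.4163]
Step 19: x=[1.6716] v=[-2.2998]
Step 20: x=[1.4560] v=[-2.1565]
Step 21: x=[1.2572] v=[-1.9880]
Step 22: x=[1.0776] v=[-1.7963]
Step 23: x=[0.9192] v=[-1.5837]
Step 24: x=[0.7839] v=[-1.3526]
Step 25: x=[0.6733] v=[-1.1057]
Step 26: x=[0.5887] v=[-0.8459]
Step 27: x=[0.5311] v=[-0.5763]
Step 28: x=[0.5011] v=[-0.2999]
Step 29: x=[0.4991] v=[-0.0200]
Step 30: x=[0.5251] v=[0.2601]
First v>=0 after going negative at step 30, time=3.0000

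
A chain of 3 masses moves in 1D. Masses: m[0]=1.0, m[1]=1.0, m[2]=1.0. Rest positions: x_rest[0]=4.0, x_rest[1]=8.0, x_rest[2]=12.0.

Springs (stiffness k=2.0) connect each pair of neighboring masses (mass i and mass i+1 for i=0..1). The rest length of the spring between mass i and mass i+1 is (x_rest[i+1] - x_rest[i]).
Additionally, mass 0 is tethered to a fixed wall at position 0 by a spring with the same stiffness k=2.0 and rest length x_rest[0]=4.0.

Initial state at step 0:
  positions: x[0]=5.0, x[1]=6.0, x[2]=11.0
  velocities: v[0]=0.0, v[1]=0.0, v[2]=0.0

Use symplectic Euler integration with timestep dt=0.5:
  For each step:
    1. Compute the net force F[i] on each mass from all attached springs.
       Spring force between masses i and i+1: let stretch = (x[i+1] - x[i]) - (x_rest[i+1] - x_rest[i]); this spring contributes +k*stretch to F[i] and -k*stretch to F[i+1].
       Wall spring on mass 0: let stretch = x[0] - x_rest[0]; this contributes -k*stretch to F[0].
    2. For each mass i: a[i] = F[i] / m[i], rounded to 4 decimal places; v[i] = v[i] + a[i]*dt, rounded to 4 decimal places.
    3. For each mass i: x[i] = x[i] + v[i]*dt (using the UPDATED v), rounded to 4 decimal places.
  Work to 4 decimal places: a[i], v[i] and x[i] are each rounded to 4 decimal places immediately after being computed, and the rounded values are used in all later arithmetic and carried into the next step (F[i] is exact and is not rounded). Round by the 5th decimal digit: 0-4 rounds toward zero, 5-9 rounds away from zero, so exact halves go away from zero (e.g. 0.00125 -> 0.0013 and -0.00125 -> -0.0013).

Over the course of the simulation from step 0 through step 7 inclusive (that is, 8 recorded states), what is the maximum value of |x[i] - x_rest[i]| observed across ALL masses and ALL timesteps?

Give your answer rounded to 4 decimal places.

Step 0: x=[5.0000 6.0000 11.0000] v=[0.0000 0.0000 0.0000]
Step 1: x=[3.0000 8.0000 10.5000] v=[-4.0000 4.0000 -1.0000]
Step 2: x=[2.0000 8.7500 10.7500] v=[-2.0000 1.5000 0.5000]
Step 3: x=[3.3750 7.1250 12.0000] v=[2.7500 -3.2500 2.5000]
Step 4: x=[4.9375 6.0625 12.8125] v=[3.1250 -2.1250 1.6250]
Step 5: x=[4.5938 7.8125 12.2500] v=[-0.6875 3.5000 -1.1250]
Step 6: x=[3.5625 10.1719 11.4688] v=[-2.0626 4.7188 -1.5625]
Step 7: x=[4.0547 9.8751 12.0391] v=[0.9843 -0.5937 1.1406]
Max displacement = 2.1719

Answer: 2.1719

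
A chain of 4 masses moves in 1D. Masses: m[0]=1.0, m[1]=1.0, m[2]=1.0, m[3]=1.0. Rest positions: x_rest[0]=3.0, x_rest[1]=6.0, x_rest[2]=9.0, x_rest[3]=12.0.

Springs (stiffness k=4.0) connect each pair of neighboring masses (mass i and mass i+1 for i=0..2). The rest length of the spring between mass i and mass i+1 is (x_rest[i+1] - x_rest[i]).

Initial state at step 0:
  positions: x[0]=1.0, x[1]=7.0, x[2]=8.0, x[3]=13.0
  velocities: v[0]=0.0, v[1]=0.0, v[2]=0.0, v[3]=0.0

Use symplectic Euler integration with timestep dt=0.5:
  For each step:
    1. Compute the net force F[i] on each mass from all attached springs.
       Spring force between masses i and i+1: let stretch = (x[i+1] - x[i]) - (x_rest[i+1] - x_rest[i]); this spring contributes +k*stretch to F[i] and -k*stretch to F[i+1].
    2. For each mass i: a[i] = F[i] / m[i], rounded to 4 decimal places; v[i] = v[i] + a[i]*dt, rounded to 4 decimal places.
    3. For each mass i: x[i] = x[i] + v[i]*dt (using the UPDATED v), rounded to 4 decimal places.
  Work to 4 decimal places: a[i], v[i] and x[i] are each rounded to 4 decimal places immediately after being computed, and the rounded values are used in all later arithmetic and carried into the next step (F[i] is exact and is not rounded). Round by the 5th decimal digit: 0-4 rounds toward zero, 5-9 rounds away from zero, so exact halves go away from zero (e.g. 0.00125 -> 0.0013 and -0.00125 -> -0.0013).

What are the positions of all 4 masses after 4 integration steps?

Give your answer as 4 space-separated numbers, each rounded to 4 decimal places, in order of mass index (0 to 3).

Step 0: x=[1.0000 7.0000 8.0000 13.0000] v=[0.0000 0.0000 0.0000 0.0000]
Step 1: x=[4.0000 2.0000 12.0000 11.0000] v=[6.0000 -10.0000 8.0000 -4.0000]
Step 2: x=[2.0000 9.0000 5.0000 13.0000] v=[-4.0000 14.0000 -14.0000 4.0000]
Step 3: x=[4.0000 5.0000 10.0000 10.0000] v=[4.0000 -8.0000 10.0000 -6.0000]
Step 4: x=[4.0000 5.0000 10.0000 10.0000] v=[0.0000 0.0000 0.0000 0.0000]

Answer: 4.0000 5.0000 10.0000 10.0000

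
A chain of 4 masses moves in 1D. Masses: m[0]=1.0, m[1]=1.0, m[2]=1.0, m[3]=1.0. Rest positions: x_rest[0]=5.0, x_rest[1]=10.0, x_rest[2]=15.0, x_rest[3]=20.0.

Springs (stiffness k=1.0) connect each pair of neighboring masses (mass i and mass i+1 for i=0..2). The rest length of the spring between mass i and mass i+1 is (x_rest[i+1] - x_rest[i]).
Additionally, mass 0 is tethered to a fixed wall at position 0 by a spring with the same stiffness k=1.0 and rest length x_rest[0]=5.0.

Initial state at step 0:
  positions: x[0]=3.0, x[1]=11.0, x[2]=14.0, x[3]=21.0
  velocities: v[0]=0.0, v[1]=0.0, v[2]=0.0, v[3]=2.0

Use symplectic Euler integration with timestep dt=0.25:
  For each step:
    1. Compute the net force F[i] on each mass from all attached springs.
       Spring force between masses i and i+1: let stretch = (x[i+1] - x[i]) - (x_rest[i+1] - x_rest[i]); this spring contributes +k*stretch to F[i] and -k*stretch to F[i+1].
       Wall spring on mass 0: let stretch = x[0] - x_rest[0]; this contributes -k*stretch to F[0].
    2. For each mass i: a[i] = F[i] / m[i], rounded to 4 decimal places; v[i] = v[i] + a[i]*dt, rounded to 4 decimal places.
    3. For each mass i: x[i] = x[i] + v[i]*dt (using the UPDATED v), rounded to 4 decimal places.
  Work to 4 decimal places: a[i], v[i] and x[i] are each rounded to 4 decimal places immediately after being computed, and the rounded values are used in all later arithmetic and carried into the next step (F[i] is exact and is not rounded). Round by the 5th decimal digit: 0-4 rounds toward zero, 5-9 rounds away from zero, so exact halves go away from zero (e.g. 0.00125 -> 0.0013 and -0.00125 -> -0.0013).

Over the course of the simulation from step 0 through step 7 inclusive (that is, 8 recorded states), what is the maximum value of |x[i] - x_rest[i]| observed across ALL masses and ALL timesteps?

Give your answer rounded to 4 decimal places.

Answer: 2.1114

Derivation:
Step 0: x=[3.0000 11.0000 14.0000 21.0000] v=[0.0000 0.0000 0.0000 2.0000]
Step 1: x=[3.3125 10.6875 14.2500 21.3750] v=[1.2500 -1.2500 1.0000 1.5000]
Step 2: x=[3.8789 10.1367 14.7227 21.6172] v=[2.2656 -2.2031 1.8906 0.9688]
Step 3: x=[4.5940 9.4814 15.3396 21.7410] v=[2.8603 -2.6211 2.4677 0.4952]
Step 4: x=[5.3274 8.8868 15.9905 21.7772] v=[2.9337 -2.3784 2.6035 0.1449]
Step 5: x=[5.9503 8.5137 16.5591 21.7643] v=[2.4917 -1.4923 2.2743 -0.0518]
Step 6: x=[6.3616 8.4833 16.9502 21.7385] v=[1.6450 -0.1218 1.5643 -0.1031]
Step 7: x=[6.5079 8.8494 17.1114 21.7260] v=[0.5850 1.4645 0.6447 -0.0502]
Max displacement = 2.1114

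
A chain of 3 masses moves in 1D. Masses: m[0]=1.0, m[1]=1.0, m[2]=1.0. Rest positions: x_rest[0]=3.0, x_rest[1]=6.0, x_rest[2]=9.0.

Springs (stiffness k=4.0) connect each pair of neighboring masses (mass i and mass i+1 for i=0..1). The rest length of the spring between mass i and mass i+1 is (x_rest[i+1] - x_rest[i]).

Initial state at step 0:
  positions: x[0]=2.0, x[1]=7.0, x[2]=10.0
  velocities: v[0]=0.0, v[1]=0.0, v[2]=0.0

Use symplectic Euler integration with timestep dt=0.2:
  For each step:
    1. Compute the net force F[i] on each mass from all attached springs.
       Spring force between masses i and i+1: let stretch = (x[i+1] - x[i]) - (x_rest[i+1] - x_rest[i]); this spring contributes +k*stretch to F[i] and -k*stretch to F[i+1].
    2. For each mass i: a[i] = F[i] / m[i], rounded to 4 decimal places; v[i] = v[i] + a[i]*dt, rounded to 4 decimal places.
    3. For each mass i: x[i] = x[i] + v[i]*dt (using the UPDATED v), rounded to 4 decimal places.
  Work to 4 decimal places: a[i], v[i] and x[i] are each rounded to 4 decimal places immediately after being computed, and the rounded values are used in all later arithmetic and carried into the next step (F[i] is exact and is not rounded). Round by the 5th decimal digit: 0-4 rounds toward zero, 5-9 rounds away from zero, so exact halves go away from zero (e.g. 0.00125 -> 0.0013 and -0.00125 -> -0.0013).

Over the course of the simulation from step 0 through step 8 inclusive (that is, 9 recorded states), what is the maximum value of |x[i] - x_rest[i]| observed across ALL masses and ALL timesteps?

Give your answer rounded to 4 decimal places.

Answer: 1.2573

Derivation:
Step 0: x=[2.0000 7.0000 10.0000] v=[0.0000 0.0000 0.0000]
Step 1: x=[2.3200 6.6800 10.0000] v=[1.6000 -1.6000 0.0000]
Step 2: x=[2.8576 6.1936 9.9488] v=[2.6880 -2.4320 -0.2560]
Step 3: x=[3.4490 5.7743 9.7768] v=[2.9568 -2.0966 -0.8602]
Step 4: x=[3.9324 5.6233 9.4444] v=[2.4170 -0.7548 -1.6622]
Step 5: x=[4.2063 5.8132 8.9806] v=[1.3697 0.9494 -2.3191]
Step 6: x=[4.2573 6.2528 8.4900] v=[0.2552 2.1978 -2.4530]
Step 7: x=[4.1476 6.7310 8.1214] v=[-0.5484 2.3912 -1.8428]
Step 8: x=[3.9713 7.0184 8.0104] v=[-0.8817 1.4368 -0.5551]
Max displacement = 1.2573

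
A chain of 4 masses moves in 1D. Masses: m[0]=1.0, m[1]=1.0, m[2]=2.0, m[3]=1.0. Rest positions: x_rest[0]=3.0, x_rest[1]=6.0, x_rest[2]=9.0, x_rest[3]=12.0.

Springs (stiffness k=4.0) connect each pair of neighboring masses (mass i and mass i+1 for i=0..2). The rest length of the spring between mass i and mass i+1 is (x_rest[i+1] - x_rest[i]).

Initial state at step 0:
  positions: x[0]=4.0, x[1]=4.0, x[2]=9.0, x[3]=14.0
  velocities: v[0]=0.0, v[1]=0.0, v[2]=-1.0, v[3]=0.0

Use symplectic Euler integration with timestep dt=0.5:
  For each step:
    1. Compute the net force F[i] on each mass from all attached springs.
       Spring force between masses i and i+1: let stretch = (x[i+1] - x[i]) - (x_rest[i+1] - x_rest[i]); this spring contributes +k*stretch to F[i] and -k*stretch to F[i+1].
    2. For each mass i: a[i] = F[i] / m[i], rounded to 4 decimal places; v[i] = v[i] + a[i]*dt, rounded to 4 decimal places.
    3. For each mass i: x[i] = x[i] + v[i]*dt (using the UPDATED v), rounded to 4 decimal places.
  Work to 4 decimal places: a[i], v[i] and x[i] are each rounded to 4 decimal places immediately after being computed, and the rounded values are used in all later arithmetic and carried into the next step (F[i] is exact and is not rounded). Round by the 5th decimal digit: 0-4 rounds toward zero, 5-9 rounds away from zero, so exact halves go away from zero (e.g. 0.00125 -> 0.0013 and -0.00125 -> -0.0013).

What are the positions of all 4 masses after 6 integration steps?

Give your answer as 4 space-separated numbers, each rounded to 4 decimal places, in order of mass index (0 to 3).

Step 0: x=[4.0000 4.0000 9.0000 14.0000] v=[0.0000 0.0000 -1.0000 0.0000]
Step 1: x=[1.0000 9.0000 8.5000 12.0000] v=[-6.0000 10.0000 -1.0000 -4.0000]
Step 2: x=[3.0000 5.5000 10.0000 9.5000] v=[4.0000 -7.0000 3.0000 -5.0000]
Step 3: x=[4.5000 4.0000 9.0000 10.5000] v=[3.0000 -3.0000 -2.0000 2.0000]
Step 4: x=[2.5000 8.0000 6.2500 13.0000] v=[-4.0000 8.0000 -5.5000 5.0000]
Step 5: x=[3.0000 4.7500 7.7500 11.7500] v=[1.0000 -6.5000 3.0000 -2.5000]
Step 6: x=[2.2500 2.7500 9.7500 9.5000] v=[-1.5000 -4.0000 4.0000 -4.5000]

Answer: 2.2500 2.7500 9.7500 9.5000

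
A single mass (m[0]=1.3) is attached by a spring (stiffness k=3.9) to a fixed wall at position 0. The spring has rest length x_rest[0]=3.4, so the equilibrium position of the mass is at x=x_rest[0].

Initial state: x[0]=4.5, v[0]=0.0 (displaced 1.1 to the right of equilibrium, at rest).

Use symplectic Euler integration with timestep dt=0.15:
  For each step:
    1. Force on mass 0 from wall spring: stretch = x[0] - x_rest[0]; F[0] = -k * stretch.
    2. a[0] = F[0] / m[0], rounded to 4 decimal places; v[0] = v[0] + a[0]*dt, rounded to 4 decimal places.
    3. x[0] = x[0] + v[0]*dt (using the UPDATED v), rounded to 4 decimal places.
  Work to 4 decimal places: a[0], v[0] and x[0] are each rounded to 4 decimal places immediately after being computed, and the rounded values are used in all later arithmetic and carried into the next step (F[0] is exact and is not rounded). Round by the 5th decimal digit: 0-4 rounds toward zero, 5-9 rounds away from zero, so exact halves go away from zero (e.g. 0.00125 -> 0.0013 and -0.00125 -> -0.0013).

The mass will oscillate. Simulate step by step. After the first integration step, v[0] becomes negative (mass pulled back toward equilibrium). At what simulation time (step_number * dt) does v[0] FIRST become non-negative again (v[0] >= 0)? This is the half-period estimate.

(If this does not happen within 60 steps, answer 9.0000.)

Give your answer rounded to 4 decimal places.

Answer: 1.9500

Derivation:
Step 0: x=[4.5000] v=[0.0000]
Step 1: x=[4.4258] v=[-0.4950]
Step 2: x=[4.2823] v=[-0.9566]
Step 3: x=[4.0793] v=[-1.3536]
Step 4: x=[3.8304] v=[-1.6593]
Step 5: x=[3.5525] v=[-1.8530]
Step 6: x=[3.2643] v=[-1.9216]
Step 7: x=[2.9852] v=[-1.8605]
Step 8: x=[2.7341] v=[-1.6738]
Step 9: x=[2.5280] v=[-1.3741]
Step 10: x=[2.3807] v=[-0.9817]
Step 11: x=[2.3023] v=[-0.5230]
Step 12: x=[2.2980] v=[-0.0290]
Step 13: x=[2.3680] v=[0.4669]
First v>=0 after going negative at step 13, time=1.9500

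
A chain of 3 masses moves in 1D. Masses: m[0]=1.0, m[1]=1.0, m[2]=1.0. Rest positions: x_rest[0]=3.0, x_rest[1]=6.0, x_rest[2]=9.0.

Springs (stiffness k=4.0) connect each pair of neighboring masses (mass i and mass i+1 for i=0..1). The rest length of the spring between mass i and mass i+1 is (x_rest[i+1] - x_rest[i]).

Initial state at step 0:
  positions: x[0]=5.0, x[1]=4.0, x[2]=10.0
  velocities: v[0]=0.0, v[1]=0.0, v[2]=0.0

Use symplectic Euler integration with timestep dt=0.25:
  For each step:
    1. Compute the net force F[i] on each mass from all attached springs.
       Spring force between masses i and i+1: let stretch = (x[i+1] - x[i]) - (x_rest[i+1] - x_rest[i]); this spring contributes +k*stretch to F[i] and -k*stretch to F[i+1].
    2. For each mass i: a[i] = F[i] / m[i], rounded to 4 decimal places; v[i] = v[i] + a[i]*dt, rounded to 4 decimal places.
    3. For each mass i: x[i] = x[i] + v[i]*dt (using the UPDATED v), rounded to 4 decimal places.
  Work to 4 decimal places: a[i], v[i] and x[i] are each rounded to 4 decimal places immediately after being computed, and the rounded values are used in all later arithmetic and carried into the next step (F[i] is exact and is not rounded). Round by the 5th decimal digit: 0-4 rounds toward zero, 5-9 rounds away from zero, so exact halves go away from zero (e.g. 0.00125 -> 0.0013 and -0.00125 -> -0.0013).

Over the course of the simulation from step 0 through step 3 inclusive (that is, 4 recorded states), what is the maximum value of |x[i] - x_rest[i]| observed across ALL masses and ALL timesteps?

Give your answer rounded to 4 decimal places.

Step 0: x=[5.0000 4.0000 10.0000] v=[0.0000 0.0000 0.0000]
Step 1: x=[4.0000 5.7500 9.2500] v=[-4.0000 7.0000 -3.0000]
Step 2: x=[2.6875 7.9375 8.3750] v=[-5.2500 8.7500 -3.5000]
Step 3: x=[1.9375 8.9219 8.1406] v=[-3.0000 3.9375 -0.9375]
Max displacement = 2.9219

Answer: 2.9219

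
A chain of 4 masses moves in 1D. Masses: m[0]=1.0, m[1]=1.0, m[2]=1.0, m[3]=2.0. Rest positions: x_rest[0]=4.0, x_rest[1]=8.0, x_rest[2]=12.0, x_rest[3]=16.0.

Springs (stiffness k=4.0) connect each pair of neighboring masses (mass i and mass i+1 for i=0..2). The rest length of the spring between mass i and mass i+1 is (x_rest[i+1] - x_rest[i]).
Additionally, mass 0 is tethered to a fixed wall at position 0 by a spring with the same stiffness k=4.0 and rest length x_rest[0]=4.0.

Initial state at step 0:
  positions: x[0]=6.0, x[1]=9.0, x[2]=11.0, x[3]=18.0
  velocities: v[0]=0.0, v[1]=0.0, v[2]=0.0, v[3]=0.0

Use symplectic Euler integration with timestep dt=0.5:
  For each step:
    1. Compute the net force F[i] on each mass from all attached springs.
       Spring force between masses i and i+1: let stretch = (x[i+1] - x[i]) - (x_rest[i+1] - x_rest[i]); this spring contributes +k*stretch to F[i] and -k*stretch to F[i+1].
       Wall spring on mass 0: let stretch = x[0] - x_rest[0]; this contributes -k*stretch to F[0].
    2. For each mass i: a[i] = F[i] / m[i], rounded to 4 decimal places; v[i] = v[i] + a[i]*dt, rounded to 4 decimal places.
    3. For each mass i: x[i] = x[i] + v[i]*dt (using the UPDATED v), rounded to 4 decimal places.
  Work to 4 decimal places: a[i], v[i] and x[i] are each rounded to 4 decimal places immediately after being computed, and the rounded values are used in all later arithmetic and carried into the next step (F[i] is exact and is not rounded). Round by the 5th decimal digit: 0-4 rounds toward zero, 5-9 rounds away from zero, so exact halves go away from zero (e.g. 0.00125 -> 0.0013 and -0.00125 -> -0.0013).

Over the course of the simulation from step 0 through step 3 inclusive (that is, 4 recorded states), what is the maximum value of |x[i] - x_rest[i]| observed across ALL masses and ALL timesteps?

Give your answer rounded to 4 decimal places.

Step 0: x=[6.0000 9.0000 11.0000 18.0000] v=[0.0000 0.0000 0.0000 0.0000]
Step 1: x=[3.0000 8.0000 16.0000 16.5000] v=[-6.0000 -2.0000 10.0000 -3.0000]
Step 2: x=[2.0000 10.0000 13.5000 16.7500] v=[-2.0000 4.0000 -5.0000 0.5000]
Step 3: x=[7.0000 7.5000 10.7500 17.3750] v=[10.0000 -5.0000 -5.5000 1.2500]
Max displacement = 4.0000

Answer: 4.0000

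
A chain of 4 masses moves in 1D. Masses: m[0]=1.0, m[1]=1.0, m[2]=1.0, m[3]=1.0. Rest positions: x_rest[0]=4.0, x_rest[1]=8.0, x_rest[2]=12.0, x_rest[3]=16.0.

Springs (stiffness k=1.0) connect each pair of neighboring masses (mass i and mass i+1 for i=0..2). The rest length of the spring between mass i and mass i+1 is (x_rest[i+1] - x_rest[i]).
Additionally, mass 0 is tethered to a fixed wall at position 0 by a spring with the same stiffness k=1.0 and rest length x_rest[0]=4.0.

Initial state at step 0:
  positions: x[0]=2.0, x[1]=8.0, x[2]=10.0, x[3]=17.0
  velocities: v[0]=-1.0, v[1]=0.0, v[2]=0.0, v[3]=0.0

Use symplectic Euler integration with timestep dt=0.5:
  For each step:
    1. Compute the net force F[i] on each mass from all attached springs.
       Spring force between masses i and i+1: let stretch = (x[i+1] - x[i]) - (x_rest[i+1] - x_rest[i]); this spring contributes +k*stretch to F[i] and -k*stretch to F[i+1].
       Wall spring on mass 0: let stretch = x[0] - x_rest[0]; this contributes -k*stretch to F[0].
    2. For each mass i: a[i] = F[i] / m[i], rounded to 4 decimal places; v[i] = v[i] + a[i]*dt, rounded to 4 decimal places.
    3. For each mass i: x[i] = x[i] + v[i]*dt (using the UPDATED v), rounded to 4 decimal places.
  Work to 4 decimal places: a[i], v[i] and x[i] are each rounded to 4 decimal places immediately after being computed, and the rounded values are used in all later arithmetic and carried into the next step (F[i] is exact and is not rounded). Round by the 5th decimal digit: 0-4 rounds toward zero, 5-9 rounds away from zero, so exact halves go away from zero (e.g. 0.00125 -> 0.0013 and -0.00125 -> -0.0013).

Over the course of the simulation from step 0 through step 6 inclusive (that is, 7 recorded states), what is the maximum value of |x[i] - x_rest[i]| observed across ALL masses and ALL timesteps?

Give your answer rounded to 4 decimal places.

Step 0: x=[2.0000 8.0000 10.0000 17.0000] v=[-1.0000 0.0000 0.0000 0.0000]
Step 1: x=[2.5000 7.0000 11.2500 16.2500] v=[1.0000 -2.0000 2.5000 -1.5000]
Step 2: x=[3.5000 5.9375 12.6875 15.2500] v=[2.0000 -2.1250 2.8750 -2.0000]
Step 3: x=[4.2344 5.9532 13.0782 14.6094] v=[1.4688 0.0313 0.7813 -1.2813]
Step 4: x=[4.3399 7.3204 12.0704 14.5860] v=[0.2110 2.7344 -2.0156 -0.0469]
Step 5: x=[4.1056 9.1300 10.5040 14.9337] v=[-0.4687 3.6192 -3.1328 0.6953]
Step 6: x=[4.1010 10.0270 9.7015 15.1740] v=[-0.0093 1.7940 -1.6050 0.4805]
Max displacement = 2.2985

Answer: 2.2985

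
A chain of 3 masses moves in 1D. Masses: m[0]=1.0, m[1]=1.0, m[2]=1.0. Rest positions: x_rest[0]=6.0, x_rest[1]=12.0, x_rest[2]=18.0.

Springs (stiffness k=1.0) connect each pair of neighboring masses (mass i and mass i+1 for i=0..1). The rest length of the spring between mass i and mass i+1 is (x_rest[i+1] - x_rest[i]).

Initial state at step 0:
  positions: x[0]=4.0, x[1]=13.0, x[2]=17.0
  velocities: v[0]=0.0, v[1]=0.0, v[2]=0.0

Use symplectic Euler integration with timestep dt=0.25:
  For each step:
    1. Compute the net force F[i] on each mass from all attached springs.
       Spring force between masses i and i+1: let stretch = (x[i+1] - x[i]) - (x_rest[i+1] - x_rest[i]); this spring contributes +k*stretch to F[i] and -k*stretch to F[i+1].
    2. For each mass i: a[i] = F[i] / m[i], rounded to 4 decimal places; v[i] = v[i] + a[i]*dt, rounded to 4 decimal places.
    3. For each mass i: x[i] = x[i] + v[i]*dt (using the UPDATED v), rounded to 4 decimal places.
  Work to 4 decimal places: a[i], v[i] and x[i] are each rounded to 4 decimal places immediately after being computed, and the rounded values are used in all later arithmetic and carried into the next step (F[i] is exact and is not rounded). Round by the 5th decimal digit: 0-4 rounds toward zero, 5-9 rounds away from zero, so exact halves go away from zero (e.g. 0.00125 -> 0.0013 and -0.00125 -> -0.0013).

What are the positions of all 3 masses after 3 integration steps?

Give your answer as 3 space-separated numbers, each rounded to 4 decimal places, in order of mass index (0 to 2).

Step 0: x=[4.0000 13.0000 17.0000] v=[0.0000 0.0000 0.0000]
Step 1: x=[4.1875 12.6875 17.1250] v=[0.7500 -1.2500 0.5000]
Step 2: x=[4.5313 12.1211 17.3477] v=[1.3750 -2.2656 0.8906]
Step 3: x=[4.9744 11.4070 17.6187] v=[1.7725 -2.8564 1.0840]

Answer: 4.9744 11.4070 17.6187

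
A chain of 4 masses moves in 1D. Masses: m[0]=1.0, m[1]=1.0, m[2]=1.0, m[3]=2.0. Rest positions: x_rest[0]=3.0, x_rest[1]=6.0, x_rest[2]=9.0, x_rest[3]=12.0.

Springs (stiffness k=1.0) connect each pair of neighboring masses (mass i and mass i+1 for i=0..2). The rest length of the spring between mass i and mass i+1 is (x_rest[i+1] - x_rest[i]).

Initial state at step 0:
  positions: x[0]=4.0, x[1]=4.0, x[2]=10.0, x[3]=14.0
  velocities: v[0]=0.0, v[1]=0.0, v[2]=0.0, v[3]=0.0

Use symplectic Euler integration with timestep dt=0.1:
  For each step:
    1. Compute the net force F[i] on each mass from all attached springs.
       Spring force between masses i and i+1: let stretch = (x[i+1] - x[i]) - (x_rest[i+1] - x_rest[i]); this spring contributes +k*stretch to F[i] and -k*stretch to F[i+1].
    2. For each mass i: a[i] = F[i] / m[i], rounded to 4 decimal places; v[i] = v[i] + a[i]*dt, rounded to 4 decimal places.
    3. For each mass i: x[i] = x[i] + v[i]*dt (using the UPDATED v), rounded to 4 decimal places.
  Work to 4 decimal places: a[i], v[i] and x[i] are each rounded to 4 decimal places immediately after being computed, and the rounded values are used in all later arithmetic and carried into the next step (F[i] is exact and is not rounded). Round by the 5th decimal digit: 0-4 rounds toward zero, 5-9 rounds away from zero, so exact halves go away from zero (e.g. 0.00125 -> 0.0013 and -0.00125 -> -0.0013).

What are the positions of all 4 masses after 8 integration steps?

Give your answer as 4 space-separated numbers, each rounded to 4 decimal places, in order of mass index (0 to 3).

Answer: 3.0974 5.8265 9.4632 13.8065

Derivation:
Step 0: x=[4.0000 4.0000 10.0000 14.0000] v=[0.0000 0.0000 0.0000 0.0000]
Step 1: x=[3.9700 4.0600 9.9800 13.9950] v=[-0.3000 0.6000 -0.2000 -0.0500]
Step 2: x=[3.9109 4.1783 9.9410 13.9849] v=[-0.5910 1.1830 -0.3905 -0.1008]
Step 3: x=[3.8245 4.3516 9.8848 13.9696] v=[-0.8643 1.7325 -0.5624 -0.1530]
Step 4: x=[3.7133 4.5749 9.8141 13.9489] v=[-1.1116 2.2331 -0.7072 -0.2072]
Step 5: x=[3.5808 4.8420 9.7323 13.9225] v=[-1.3254 2.6709 -0.8176 -0.2639]
Step 6: x=[3.4309 5.1454 9.6435 13.8902] v=[-1.4993 3.0338 -0.8876 -0.3234]
Step 7: x=[3.2681 5.4766 9.5522 13.8516] v=[-1.6279 3.3122 -0.9127 -0.3857]
Step 8: x=[3.0974 5.8265 9.4632 13.8065] v=[-1.7071 3.4989 -0.8903 -0.4507]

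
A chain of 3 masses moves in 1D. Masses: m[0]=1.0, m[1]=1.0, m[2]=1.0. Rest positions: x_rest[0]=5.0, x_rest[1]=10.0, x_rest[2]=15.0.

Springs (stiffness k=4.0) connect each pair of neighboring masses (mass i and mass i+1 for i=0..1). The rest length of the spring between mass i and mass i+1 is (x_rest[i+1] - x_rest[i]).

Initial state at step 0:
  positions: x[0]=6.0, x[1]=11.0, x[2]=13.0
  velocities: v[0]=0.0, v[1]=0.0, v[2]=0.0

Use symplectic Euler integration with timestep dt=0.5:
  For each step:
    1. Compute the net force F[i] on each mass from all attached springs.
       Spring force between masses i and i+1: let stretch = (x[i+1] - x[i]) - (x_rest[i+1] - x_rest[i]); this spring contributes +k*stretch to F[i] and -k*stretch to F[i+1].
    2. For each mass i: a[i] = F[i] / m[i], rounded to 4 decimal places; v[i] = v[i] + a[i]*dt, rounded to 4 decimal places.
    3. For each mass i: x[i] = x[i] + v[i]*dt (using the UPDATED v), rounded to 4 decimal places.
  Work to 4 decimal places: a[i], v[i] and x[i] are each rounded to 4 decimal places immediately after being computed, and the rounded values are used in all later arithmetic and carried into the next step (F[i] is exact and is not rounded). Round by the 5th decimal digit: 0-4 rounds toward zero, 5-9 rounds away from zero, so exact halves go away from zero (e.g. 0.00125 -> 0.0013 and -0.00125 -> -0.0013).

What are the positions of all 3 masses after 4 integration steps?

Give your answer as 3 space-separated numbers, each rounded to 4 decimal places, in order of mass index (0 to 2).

Step 0: x=[6.0000 11.0000 13.0000] v=[0.0000 0.0000 0.0000]
Step 1: x=[6.0000 8.0000 16.0000] v=[0.0000 -6.0000 6.0000]
Step 2: x=[3.0000 11.0000 16.0000] v=[-6.0000 6.0000 0.0000]
Step 3: x=[3.0000 11.0000 16.0000] v=[0.0000 0.0000 0.0000]
Step 4: x=[6.0000 8.0000 16.0000] v=[6.0000 -6.0000 0.0000]

Answer: 6.0000 8.0000 16.0000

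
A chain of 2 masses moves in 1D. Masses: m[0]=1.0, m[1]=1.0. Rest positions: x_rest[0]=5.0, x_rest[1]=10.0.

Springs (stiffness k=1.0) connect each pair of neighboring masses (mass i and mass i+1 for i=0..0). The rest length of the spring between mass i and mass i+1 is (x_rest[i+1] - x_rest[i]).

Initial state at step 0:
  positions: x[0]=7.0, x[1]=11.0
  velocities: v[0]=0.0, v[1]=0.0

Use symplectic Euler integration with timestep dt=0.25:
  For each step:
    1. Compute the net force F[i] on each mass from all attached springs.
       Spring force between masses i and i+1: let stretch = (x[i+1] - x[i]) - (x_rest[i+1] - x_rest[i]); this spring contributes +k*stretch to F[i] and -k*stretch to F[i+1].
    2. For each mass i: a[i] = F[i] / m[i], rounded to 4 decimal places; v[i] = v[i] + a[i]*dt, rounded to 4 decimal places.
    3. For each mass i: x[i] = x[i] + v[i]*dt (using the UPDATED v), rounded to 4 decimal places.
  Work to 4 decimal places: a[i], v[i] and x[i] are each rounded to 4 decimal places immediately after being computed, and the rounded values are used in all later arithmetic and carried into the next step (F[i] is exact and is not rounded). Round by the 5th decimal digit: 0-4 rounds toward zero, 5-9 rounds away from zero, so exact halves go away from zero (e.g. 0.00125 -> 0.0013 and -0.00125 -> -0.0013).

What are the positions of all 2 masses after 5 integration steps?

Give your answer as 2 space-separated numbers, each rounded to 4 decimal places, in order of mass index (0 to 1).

Step 0: x=[7.0000 11.0000] v=[0.0000 0.0000]
Step 1: x=[6.9375 11.0625] v=[-0.2500 0.2500]
Step 2: x=[6.8203 11.1797] v=[-0.4688 0.4688]
Step 3: x=[6.6631 11.3370] v=[-0.6290 0.6290]
Step 4: x=[6.4855 11.5146] v=[-0.7105 0.7105]
Step 5: x=[6.3097 11.6904] v=[-0.7032 0.7032]

Answer: 6.3097 11.6904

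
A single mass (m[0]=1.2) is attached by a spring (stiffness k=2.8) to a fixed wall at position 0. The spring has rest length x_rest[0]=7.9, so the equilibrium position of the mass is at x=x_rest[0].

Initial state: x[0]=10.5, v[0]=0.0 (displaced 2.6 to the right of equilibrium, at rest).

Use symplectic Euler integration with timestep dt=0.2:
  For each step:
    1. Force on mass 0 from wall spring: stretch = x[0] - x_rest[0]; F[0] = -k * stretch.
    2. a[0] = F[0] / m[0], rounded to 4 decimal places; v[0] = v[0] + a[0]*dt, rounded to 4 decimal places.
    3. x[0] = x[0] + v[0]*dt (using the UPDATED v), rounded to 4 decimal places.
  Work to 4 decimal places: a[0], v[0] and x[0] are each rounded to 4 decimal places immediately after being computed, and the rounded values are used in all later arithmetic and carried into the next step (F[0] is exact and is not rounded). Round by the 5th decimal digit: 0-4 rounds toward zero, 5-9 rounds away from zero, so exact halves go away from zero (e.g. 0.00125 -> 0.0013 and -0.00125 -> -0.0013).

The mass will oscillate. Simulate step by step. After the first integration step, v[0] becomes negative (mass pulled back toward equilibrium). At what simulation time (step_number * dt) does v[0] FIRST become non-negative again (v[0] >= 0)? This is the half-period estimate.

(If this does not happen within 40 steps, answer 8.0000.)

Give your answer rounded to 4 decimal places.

Step 0: x=[10.5000] v=[0.0000]
Step 1: x=[10.2573] v=[-1.2133]
Step 2: x=[9.7946] v=[-2.3134]
Step 3: x=[9.1551] v=[-3.1975]
Step 4: x=[8.3985] v=[-3.7832]
Step 5: x=[7.5953] v=[-4.0158]
Step 6: x=[6.8206] v=[-3.8736]
Step 7: x=[6.1466] v=[-3.3699]
Step 8: x=[5.6363] v=[-2.5516]
Step 9: x=[5.3373] v=[-1.4952]
Step 10: x=[5.2774] v=[-0.2993]
Step 11: x=[5.4623] v=[0.9246]
First v>=0 after going negative at step 11, time=2.2000

Answer: 2.2000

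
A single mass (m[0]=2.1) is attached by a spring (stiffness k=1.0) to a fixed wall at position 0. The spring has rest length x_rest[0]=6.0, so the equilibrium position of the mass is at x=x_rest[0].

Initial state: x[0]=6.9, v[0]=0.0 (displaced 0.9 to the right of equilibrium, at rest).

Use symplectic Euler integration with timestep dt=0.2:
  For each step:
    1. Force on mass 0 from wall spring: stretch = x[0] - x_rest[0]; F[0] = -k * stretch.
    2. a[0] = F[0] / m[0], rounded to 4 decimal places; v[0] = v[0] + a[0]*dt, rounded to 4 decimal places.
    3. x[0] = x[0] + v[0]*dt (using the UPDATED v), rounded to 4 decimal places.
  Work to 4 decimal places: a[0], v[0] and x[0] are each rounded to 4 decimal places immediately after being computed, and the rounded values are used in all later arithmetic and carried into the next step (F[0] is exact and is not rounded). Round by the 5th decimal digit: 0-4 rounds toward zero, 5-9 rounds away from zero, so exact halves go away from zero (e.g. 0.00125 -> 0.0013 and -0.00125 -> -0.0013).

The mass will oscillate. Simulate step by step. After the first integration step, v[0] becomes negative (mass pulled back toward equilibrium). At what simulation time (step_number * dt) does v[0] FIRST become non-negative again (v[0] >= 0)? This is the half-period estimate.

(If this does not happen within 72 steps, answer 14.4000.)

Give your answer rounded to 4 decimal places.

Step 0: x=[6.9000] v=[0.0000]
Step 1: x=[6.8829] v=[-0.0857]
Step 2: x=[6.8489] v=[-0.1698]
Step 3: x=[6.7988] v=[-0.2506]
Step 4: x=[6.7335] v=[-0.3267]
Step 5: x=[6.6542] v=[-0.3966]
Step 6: x=[6.5624] v=[-0.4589]
Step 7: x=[6.4599] v=[-0.5125]
Step 8: x=[6.3486] v=[-0.5563]
Step 9: x=[6.2307] v=[-0.5895]
Step 10: x=[6.1084] v=[-0.6115]
Step 11: x=[5.9840] v=[-0.6218]
Step 12: x=[5.8599] v=[-0.6203]
Step 13: x=[5.7385] v=[-0.6070]
Step 14: x=[5.6221] v=[-0.5821]
Step 15: x=[5.5129] v=[-0.5461]
Step 16: x=[5.4130] v=[-0.4997]
Step 17: x=[5.3242] v=[-0.4438]
Step 18: x=[5.2483] v=[-0.3794]
Step 19: x=[5.1867] v=[-0.3078]
Step 20: x=[5.1406] v=[-0.2303]
Step 21: x=[5.1109] v=[-0.1485]
Step 22: x=[5.0981] v=[-0.0638]
Step 23: x=[5.1025] v=[0.0221]
First v>=0 after going negative at step 23, time=4.6000

Answer: 4.6000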